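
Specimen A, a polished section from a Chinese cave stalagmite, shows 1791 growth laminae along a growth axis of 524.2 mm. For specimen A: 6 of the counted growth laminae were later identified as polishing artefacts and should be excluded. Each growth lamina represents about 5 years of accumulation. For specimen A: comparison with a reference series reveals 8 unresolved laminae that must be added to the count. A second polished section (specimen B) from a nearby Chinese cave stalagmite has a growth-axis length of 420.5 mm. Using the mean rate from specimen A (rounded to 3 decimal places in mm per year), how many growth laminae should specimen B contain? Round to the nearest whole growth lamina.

Specimen A: true growth lamina count = 1791 − 6 + 8 = 1793.
Specimen A: at 5 years per growth lamina, 1793 × 5 = 8965 years.
A: Extension rate ≈ 524.2 / 8965 = 0.058 mm/year.
Specimen B: 420.5 mm / 0.058 mm per year = 7250.00 years; at 5 years per growth lamina that is 7250.00 / 5 ≈ 1450 growth laminae.

1450 growth laminae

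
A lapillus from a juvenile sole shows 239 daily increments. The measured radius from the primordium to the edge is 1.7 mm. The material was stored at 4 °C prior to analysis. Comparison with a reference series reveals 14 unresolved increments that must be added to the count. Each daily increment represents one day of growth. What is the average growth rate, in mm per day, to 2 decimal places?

Adjusted count: 239 + 14 = 253 daily increments.
Mean rate = 1.7 mm / 253 days ≈ 0.01 mm per day.

0.01 mm per day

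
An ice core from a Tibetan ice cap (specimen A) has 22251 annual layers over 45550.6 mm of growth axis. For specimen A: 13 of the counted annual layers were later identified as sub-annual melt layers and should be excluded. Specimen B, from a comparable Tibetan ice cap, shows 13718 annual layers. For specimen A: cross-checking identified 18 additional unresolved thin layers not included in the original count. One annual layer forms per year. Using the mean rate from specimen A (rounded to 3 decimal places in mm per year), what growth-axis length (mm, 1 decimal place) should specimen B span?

28080.7 mm

Specimen A: true annual layer count = 22251 − 13 + 18 = 22256.
A: 45550.6 mm over 22256 years gives 45550.6 / 22256 ≈ 2.047 mm/yr.
B's length ≈ 2.047 × 13718 = 28080.7 mm.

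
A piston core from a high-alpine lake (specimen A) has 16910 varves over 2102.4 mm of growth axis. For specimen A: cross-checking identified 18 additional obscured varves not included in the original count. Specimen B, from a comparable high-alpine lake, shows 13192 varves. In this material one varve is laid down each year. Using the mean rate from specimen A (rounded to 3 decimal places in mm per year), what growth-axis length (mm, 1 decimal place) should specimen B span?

Specimen A: true varve count = 16910 + 18 = 16928.
A: 2102.4 mm over 16928 years gives 2102.4 / 16928 ≈ 0.124 mm per year.
Length of B = 0.124 × 13192 = 1635.8 mm.

1635.8 mm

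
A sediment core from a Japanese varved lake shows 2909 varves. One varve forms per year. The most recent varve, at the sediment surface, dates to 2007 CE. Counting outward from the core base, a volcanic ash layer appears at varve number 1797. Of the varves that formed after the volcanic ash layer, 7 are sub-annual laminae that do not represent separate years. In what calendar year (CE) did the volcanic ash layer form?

902 CE

2909 − 1797 = 1112 varves lie beyond the volcanic ash layer toward the sediment surface.
Removing the 7 false varves leaves 1112 − 7 = 1105 true varves beyond the volcanic ash layer.
2007 − 1105 = 902 CE.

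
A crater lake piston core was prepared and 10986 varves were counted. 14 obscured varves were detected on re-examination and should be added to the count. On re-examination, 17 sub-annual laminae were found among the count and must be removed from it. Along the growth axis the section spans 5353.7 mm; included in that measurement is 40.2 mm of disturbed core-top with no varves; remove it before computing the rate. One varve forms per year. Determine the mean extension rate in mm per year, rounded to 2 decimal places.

0.48 mm per year

Adjusted count: 10986 − 17 + 14 = 10983 varves.
Removing the 40.2 mm offcut leaves 5353.7 − 40.2 = 5313.5 mm.
Mean rate = 5313.5 mm / 10983 years ≈ 0.48 mm per year.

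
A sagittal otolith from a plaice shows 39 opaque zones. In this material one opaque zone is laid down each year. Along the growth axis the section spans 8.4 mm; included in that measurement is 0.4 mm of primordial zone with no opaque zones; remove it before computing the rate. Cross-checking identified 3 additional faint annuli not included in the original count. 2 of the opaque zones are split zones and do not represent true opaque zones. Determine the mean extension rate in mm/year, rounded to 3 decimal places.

0.200 mm/year

Adjusted count: 39 − 2 + 3 = 40 opaque zones.
Removing the 0.4 mm offcut leaves 8.4 − 0.4 = 8.0 mm.
8.0 mm over 40 years gives 8.0 / 40 ≈ 0.200 mm/year.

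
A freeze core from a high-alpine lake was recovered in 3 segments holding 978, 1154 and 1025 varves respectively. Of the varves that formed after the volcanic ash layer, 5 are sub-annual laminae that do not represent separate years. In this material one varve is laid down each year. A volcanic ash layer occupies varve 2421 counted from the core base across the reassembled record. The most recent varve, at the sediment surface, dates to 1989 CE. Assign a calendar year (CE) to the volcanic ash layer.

1258 CE

Total varves = 978 + 1154 + 1025 = 3157.
Between varve 2421 and the sediment surface there are 3157 − 2421 = 736 varves.
Excluding 5 false varves: 736 − 5 = 731.
Counting back 731 years from 1989 CE places the volcanic ash layer in 1989 − 731 = 1258 CE.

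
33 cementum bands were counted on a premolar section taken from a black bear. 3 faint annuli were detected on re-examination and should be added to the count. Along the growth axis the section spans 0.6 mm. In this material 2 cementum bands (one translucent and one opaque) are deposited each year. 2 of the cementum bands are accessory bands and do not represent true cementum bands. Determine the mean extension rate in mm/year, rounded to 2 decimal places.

0.04 mm/year

True cementum band count = 33 − 2 + 3 = 34.
With 2 cementum bands per year, 34 / 2 = 17 years.
Extension rate ≈ 0.6 / 17 = 0.04 mm/year.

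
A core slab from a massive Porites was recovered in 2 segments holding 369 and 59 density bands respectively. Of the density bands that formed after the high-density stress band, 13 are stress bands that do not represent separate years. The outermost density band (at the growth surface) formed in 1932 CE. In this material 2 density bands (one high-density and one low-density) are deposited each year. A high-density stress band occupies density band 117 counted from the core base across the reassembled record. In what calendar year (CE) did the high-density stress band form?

Total density bands = 369 + 59 = 428.
The high-density stress band sits at density band 117 from the core base, so 428 − 117 = 311 density bands formed after it.
Excluding 13 false density bands: 311 − 13 = 298.
Dividing by 2 density bands per year: 298 / 2 = 149 years.
1932 − 149 = 1783 CE.

1783 CE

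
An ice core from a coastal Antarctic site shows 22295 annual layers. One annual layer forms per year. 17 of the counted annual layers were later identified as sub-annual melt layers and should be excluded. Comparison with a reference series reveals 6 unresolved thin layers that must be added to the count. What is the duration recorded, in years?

22284 yr

After corrections the count is 22295 − 17 + 6 = 22284 annual layers.
With a one-to-one annual layer periodicity this is 22284 years.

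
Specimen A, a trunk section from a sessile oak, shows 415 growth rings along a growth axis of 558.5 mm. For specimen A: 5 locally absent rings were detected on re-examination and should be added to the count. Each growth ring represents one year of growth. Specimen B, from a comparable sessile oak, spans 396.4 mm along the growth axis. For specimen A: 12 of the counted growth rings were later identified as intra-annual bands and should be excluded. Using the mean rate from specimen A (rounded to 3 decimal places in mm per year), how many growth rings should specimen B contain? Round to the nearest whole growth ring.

290 growth rings

Specimen A: after corrections the count is 415 − 12 + 5 = 408 growth rings.
A: Extension rate ≈ 558.5 / 408 = 1.369 mm per year.
For B, 396.4 / 1.369 = 289.55 years ≈ 290 growth rings.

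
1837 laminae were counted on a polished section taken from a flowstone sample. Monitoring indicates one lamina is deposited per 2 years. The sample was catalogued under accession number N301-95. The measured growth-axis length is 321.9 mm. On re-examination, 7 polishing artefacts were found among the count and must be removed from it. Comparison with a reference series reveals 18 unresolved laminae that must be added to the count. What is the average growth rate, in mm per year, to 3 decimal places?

Correcting the raw count gives 1837 − 7 + 18 = 1848 true laminae.
1848 laminae at 2 years each span 1848 × 2 = 3696 years.
321.9 mm over 3696 years gives 321.9 / 3696 ≈ 0.087 mm per year.

0.087 mm per year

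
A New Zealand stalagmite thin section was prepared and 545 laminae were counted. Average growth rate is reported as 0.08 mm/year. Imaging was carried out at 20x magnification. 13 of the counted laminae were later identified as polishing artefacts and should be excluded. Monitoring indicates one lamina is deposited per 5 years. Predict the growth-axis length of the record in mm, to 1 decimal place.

212.8 mm

After corrections the count is 545 − 13 = 532 laminae.
Multiplying by 5 years per lamina: 532 × 5 = 2660 years.
Length ≈ 0.08 × 2660 = 212.8 mm.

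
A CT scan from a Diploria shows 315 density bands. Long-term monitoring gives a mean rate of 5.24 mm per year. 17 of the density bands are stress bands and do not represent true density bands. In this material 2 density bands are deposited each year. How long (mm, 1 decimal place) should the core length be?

After corrections the count is 315 − 17 = 298 density bands.
298 density bands at 2 per year is 298 / 2 = 149 years.
Predicted length = 5.24 mm/year × 149 years = 780.8 mm.

780.8 mm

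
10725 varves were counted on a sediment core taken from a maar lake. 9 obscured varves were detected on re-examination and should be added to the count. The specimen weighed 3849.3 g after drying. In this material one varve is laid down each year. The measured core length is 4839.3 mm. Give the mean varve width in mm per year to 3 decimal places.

0.451 mm per year

Correcting the raw count gives 10725 + 9 = 10734 true varves.
Mean rate = 4839.3 mm / 10734 years ≈ 0.451 mm per year.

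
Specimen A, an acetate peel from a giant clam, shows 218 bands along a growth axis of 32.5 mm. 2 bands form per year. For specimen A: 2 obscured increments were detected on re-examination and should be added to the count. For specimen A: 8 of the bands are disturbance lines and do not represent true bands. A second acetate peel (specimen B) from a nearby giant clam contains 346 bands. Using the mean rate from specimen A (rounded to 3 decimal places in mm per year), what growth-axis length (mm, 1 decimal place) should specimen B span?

53.1 mm

Specimen A: correcting the raw count gives 218 − 8 + 2 = 212 true bands.
Specimen A: 212 bands at 2 per year is 212 / 2 = 106 years.
A: Extension rate ≈ 32.5 / 106 = 0.307 mm per year.
Specimen B: with 2 bands per year, 346 / 2 = 173 years. B's length ≈ 0.307 × 173 = 53.1 mm.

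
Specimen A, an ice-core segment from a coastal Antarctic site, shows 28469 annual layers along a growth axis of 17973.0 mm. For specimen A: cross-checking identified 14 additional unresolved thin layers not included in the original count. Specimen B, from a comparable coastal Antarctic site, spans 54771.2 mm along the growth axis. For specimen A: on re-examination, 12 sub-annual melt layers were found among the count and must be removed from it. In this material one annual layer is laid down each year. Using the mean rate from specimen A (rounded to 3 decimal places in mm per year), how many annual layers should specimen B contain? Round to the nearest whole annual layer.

86801 annual layers

Specimen A: correcting the raw count gives 28469 − 12 + 14 = 28471 true annual layers.
A: Extension rate ≈ 17973.0 / 28471 = 0.631 mm/yr.
Specimen B: 54771.2 mm / 0.631 mm per year = 86800.63 years ≈ 86801 annual layers.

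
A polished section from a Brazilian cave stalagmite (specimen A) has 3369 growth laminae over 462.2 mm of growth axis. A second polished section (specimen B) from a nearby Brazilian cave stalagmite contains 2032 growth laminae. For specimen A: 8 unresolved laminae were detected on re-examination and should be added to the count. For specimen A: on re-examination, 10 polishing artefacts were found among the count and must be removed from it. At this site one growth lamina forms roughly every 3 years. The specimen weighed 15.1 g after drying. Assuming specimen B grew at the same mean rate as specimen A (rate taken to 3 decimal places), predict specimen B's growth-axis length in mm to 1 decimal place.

280.4 mm

Specimen A: correcting the raw count gives 3369 − 10 + 8 = 3367 true growth laminae.
Specimen A: multiplying by 3 years per growth lamina: 3367 × 3 = 10101 years.
A: Mean rate = 462.2 mm / 10101 years ≈ 0.046 mm per year.
Specimen B: multiplying by 3 years per growth lamina: 2032 × 3 = 6096 years. For B, 0.046 mm/year × 6096 years = 280.4 mm.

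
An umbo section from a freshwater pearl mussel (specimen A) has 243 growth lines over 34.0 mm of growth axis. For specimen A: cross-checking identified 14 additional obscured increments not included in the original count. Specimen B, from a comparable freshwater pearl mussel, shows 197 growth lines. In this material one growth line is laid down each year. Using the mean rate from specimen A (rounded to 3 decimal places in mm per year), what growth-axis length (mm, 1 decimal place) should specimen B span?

Specimen A: true growth line count = 243 + 14 = 257.
A: Mean rate = 34.0 mm / 257 years ≈ 0.132 mm/year.
Length of B = 0.132 × 197 = 26.0 mm.

26.0 mm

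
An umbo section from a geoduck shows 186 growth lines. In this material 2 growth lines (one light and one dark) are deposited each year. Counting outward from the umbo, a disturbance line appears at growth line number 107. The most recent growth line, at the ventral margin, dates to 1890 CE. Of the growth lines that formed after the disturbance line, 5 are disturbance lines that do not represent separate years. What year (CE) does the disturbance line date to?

1853 CE

Between growth line 107 and the ventral margin there are 186 − 107 = 79 growth lines.
79 − 5 false = 74 true growth lines after the disturbance line.
With 2 growth lines per year, 74 / 2 = 37 years.
The growth line at the ventral margin is 1890 CE, so the disturbance line dates to 1890 − 37 = 1853 CE.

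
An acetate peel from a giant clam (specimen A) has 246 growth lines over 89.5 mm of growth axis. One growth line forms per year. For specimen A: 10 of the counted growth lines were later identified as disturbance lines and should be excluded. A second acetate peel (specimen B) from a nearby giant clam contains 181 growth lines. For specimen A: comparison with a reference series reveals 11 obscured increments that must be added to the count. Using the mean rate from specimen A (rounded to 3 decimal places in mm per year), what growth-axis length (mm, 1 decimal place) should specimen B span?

Specimen A: correcting the raw count gives 246 − 10 + 11 = 247 true growth lines.
A: Extension rate ≈ 89.5 / 247 = 0.362 mm per year.
B's length ≈ 0.362 × 181 = 65.5 mm.

65.5 mm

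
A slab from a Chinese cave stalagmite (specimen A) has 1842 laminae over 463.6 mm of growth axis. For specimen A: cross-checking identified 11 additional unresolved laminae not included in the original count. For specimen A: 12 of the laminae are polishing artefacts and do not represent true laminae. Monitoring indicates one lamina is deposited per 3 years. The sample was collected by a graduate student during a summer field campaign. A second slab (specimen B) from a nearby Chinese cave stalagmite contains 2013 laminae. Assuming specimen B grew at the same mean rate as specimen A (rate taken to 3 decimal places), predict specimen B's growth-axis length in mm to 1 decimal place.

Specimen A: adjusted count: 1842 − 12 + 11 = 1841 laminae.
Specimen A: multiplying by 3 years per lamina: 1841 × 3 = 5523 years.
A: Mean rate = 463.6 mm / 5523 years ≈ 0.084 mm per year.
Specimen B: at 3 years per lamina, 2013 × 3 = 6039 years. Length of B = 0.084 × 6039 = 507.3 mm.

507.3 mm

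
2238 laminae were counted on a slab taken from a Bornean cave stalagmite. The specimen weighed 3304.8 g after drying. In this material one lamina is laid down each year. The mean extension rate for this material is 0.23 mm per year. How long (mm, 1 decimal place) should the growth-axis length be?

514.7 mm

2238 years of growth are recorded.
2238 years at 0.23 mm/year gives 0.23 × 2238 = 514.7 mm.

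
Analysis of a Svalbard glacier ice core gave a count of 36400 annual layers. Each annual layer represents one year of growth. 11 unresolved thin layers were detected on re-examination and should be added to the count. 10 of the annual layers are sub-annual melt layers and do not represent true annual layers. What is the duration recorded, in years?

True annual layer count = 36400 − 10 + 11 = 36401.
One annual layer per year makes the duration 36401 years.

36401 years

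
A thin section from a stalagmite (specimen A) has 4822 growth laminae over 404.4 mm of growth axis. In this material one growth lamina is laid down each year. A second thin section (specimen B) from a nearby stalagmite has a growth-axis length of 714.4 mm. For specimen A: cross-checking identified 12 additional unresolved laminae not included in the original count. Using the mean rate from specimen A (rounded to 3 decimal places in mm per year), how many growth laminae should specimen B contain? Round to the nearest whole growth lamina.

8505 growth laminae

Specimen A: correcting the raw count gives 4822 + 12 = 4834 true growth laminae.
A: Extension rate ≈ 404.4 / 4834 = 0.084 mm/yr.
Specimen B: 714.4 mm / 0.084 mm per year = 8504.76 years ≈ 8505 growth laminae.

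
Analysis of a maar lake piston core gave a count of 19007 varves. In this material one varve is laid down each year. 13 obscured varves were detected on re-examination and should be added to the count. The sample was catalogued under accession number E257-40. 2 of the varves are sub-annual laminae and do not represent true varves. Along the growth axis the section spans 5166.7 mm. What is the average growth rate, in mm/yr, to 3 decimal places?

True varve count = 19007 − 2 + 13 = 19018.
Mean rate = 5166.7 mm / 19018 years ≈ 0.272 mm/yr.

0.272 mm/yr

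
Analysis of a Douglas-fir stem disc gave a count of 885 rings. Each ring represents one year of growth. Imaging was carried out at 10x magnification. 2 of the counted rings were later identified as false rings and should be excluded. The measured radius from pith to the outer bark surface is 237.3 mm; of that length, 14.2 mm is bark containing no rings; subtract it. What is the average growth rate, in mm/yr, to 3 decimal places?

0.253 mm/yr

True ring count = 885 − 2 = 883.
Removing the 14.2 mm offcut leaves 237.3 − 14.2 = 223.1 mm.
223.1 mm over 883 years gives 223.1 / 883 ≈ 0.253 mm/yr.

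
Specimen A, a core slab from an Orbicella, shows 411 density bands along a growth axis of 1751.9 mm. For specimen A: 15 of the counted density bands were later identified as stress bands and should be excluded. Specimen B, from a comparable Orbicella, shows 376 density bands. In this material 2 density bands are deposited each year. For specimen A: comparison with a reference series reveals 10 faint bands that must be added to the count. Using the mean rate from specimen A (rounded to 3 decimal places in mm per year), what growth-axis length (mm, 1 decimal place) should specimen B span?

1622.4 mm

Specimen A: after corrections the count is 411 − 15 + 10 = 406 density bands.
Specimen A: 406 density bands at 2 per year is 406 / 2 = 203 years.
A: 1751.9 mm over 203 years gives 1751.9 / 203 ≈ 8.630 mm/yr.
Specimen B: 376 density bands at 2 per year is 376 / 2 = 188 years. B's length ≈ 8.630 × 188 = 1622.4 mm.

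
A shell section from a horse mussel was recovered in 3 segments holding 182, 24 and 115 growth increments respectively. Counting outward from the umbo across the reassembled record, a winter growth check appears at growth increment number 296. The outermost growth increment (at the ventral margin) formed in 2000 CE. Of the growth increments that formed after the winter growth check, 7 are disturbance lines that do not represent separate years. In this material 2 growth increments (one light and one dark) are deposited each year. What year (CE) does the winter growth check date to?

Total growth increments = 182 + 24 + 115 = 321.
The winter growth check sits at growth increment 296 from the umbo, so 321 − 296 = 25 growth increments formed after it.
Excluding 7 false growth increments: 25 − 7 = 18.
With 2 growth increments per year, 18 / 2 = 9 years.
2000 − 9 = 1991 CE.

1991 CE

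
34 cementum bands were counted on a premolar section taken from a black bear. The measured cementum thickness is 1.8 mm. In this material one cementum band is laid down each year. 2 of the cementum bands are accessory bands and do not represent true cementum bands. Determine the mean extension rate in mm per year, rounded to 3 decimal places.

0.056 mm per year

After corrections the count is 34 − 2 = 32 cementum bands.
Extension rate ≈ 1.8 / 32 = 0.056 mm per year.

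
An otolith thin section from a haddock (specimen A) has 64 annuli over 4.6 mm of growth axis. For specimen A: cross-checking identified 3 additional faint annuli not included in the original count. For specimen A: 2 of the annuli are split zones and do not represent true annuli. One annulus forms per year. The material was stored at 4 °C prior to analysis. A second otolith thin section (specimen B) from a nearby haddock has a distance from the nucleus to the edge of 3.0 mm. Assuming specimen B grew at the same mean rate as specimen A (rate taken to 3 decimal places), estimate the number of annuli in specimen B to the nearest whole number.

42 annuli

Specimen A: after corrections the count is 64 − 2 + 3 = 65 annuli.
A: Mean rate = 4.6 mm / 65 years ≈ 0.071 mm/year.
For B, 3.0 / 0.071 = 42.25 years ≈ 42 annuli.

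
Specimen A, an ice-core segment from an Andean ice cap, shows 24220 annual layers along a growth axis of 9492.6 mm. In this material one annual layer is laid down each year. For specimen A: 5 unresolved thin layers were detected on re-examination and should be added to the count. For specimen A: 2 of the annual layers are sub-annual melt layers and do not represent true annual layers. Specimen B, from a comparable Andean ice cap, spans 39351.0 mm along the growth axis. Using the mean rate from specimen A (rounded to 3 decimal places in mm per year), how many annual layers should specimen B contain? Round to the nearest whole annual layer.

100385 annual layers

Specimen A: adjusted count: 24220 − 2 + 5 = 24223 annual layers.
A: 9492.6 mm over 24223 years gives 9492.6 / 24223 ≈ 0.392 mm per year.
B spans 39351.0 / 0.392 = 100385.20 years ≈ 100385 annual layers.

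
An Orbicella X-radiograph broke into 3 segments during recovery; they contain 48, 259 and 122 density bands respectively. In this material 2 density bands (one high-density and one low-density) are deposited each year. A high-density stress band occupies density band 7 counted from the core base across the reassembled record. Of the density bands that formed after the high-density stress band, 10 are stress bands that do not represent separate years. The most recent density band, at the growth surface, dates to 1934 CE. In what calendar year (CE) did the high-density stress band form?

Total density bands = 48 + 259 + 122 = 429.
Between density band 7 and the growth surface there are 429 − 7 = 422 density bands.
Excluding 10 false density bands: 422 − 10 = 412.
Dividing by 2 density bands per year: 412 / 2 = 206 years.
The density band at the growth surface is 1934 CE, so the high-density stress band dates to 1934 − 206 = 1728 CE.

1728 CE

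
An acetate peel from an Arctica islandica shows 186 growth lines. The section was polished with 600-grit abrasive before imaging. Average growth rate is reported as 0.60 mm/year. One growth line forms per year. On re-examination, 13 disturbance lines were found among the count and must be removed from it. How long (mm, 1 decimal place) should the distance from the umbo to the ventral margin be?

103.8 mm

Adjusted count: 186 − 13 = 173 growth lines.
173 years at 0.60 mm/year gives 0.60 × 173 = 103.8 mm.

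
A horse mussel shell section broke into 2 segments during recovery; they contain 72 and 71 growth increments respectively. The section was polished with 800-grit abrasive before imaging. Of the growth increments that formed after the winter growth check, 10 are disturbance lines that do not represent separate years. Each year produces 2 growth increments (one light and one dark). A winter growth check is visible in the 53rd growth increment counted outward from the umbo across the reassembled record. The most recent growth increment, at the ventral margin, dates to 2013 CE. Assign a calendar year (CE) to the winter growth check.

Total growth increments = 72 + 71 = 143.
143 − 53 = 90 growth increments lie beyond the winter growth check toward the ventral margin.
Removing the 10 false growth increments leaves 90 − 10 = 80 true growth increments beyond the winter growth check.
80 growth increments at 2 per year is 80 / 2 = 40 years.
Counting back 40 years from 2013 CE places the winter growth check in 2013 − 40 = 1973 CE.

1973 CE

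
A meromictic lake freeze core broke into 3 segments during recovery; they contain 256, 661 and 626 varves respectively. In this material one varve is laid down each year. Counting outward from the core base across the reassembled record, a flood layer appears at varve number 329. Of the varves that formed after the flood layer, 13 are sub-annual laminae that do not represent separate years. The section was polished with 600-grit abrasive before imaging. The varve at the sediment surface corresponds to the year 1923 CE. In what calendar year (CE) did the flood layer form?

722 CE

Total varves = 256 + 661 + 626 = 1543.
The flood layer sits at varve 329 from the core base, so 1543 − 329 = 1214 varves formed after it.
Excluding 13 false varves: 1214 − 13 = 1201.
Counting back 1201 years from 1923 CE places the flood layer in 1923 − 1201 = 722 CE.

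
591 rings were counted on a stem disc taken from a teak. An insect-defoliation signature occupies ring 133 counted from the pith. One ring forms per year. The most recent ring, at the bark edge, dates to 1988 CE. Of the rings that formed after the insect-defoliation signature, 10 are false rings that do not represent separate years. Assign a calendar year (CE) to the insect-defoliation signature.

1540 CE

591 − 133 = 458 rings lie beyond the insect-defoliation signature toward the bark edge.
Excluding 10 false rings: 458 − 10 = 448.
The ring at the bark edge is 1988 CE, so the insect-defoliation signature dates to 1988 − 448 = 1540 CE.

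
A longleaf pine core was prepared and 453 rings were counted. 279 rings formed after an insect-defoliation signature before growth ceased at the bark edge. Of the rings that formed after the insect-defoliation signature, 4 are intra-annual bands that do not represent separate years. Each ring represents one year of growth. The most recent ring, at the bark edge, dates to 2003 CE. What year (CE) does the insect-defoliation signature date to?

1728 CE

279 rings formed after the insect-defoliation signature.
Removing the 4 false rings leaves 279 − 4 = 275 true rings beyond the insect-defoliation signature.
The ring at the bark edge is 2003 CE, so the insect-defoliation signature dates to 2003 − 275 = 1728 CE.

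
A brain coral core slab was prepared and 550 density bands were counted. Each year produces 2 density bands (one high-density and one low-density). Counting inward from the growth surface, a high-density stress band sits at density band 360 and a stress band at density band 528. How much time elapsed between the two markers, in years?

Separation: 528 − 360 = 168 density bands.
168 density bands at 2 per year is 168 / 2 = 84 years.

84 years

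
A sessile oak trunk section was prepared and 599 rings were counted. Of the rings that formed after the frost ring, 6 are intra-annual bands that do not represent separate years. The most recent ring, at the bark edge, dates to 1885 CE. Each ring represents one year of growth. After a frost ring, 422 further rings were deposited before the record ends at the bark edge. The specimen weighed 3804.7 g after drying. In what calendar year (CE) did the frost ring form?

There are 422 rings younger than the frost ring.
Excluding 6 false rings: 422 − 6 = 416.
Counting back 416 years from 1885 CE places the frost ring in 1885 − 416 = 1469 CE.

1469 CE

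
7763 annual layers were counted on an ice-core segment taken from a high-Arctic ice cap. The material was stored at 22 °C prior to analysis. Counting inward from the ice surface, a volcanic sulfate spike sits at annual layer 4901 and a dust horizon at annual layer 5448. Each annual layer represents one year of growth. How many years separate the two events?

547 years

The two markers are separated by 5448 − 4901 = 547 annual layers.
That is 547 years at one annual layer per year.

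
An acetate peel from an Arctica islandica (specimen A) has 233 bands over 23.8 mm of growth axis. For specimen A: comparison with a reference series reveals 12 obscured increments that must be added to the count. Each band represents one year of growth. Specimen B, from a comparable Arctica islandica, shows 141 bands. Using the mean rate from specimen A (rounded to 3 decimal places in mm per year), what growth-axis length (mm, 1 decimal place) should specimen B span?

13.7 mm

Specimen A: true band count = 233 + 12 = 245.
A: Mean rate = 23.8 mm / 245 years ≈ 0.097 mm/yr.
B's length ≈ 0.097 × 141 = 13.7 mm.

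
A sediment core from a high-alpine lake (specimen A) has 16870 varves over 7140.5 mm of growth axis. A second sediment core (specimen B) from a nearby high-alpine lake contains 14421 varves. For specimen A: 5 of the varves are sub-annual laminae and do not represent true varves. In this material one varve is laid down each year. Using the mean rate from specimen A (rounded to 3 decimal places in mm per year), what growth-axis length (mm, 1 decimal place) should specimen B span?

Specimen A: after corrections the count is 16870 − 5 = 16865 varves.
A: 7140.5 mm over 16865 years gives 7140.5 / 16865 ≈ 0.423 mm/year.
B's length ≈ 0.423 × 14421 = 6100.1 mm.

6100.1 mm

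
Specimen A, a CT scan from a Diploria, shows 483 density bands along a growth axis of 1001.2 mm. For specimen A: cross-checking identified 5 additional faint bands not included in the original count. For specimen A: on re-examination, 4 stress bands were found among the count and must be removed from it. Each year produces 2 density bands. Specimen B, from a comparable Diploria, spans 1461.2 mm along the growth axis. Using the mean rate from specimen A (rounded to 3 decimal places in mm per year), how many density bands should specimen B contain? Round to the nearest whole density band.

706 density bands

Specimen A: true density band count = 483 − 4 + 5 = 484.
Specimen A: dividing by 2 density bands per year: 484 / 2 = 242 years.
A: Extension rate ≈ 1001.2 / 242 = 4.137 mm/yr.
Specimen B: 1461.2 mm / 4.137 mm per year = 353.20 years; at 2 density bands per year that is 353.20 × 2 ≈ 706 density bands.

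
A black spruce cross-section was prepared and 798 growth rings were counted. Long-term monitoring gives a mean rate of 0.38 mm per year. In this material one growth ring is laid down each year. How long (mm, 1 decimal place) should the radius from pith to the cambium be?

303.2 mm

The record spans 798 years at 0.38 mm per year.
Predicted length = 0.38 mm/year × 798 years = 303.2 mm.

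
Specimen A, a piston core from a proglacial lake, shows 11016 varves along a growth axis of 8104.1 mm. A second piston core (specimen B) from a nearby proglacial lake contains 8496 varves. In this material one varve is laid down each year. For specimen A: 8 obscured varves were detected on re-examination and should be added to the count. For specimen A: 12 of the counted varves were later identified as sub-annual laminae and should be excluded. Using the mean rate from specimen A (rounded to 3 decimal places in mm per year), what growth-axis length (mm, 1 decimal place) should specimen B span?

6253.1 mm

Specimen A: correcting the raw count gives 11016 − 12 + 8 = 11012 true varves.
A: 8104.1 mm over 11012 years gives 8104.1 / 11012 ≈ 0.736 mm/yr.
Length of B = 0.736 × 8496 = 6253.1 mm.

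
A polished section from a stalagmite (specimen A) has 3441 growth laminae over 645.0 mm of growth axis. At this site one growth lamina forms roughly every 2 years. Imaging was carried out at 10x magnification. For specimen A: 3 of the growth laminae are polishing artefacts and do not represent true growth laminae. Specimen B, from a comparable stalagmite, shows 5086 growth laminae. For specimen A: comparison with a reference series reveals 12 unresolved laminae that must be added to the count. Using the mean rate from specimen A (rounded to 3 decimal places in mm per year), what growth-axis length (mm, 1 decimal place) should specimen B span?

Specimen A: correcting the raw count gives 3441 − 3 + 12 = 3450 true growth laminae.
Specimen A: multiplying by 2 years per growth lamina: 3450 × 2 = 6900 years.
A: 645.0 mm over 6900 years gives 645.0 / 6900 ≈ 0.093 mm per year.
Specimen B: 5086 growth laminae at 2 years each span 5086 × 2 = 10172 years. For B, 0.093 mm/year × 10172 years = 946.0 mm.

946.0 mm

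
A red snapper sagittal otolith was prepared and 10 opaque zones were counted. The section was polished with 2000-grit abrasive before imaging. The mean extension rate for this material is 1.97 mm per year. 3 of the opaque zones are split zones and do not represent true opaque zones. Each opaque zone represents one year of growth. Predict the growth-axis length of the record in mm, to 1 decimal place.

13.8 mm

True opaque zone count = 10 − 3 = 7.
Length ≈ 1.97 × 7 = 13.8 mm.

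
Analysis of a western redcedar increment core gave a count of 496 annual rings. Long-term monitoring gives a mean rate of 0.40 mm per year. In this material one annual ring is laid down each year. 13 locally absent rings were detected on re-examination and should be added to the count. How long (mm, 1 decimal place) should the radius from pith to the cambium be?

203.6 mm

After corrections the count is 496 + 13 = 509 annual rings.
509 years at 0.40 mm/year gives 0.40 × 509 = 203.6 mm.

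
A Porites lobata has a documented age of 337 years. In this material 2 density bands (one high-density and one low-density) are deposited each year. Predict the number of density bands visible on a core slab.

With 2 density bands per year, 337 years would produce 337 × 2 = 674 density bands.
So 674 density bands should be present.

674 density bands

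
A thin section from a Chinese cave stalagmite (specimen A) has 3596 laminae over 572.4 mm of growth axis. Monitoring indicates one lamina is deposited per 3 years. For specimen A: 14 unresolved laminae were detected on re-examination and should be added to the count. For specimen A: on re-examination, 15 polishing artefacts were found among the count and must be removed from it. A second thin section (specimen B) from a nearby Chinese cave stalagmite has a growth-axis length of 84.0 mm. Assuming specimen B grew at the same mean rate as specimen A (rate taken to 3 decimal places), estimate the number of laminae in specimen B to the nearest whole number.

528 laminae

Specimen A: true lamina count = 3596 − 15 + 14 = 3595.
Specimen A: multiplying by 3 years per lamina: 3595 × 3 = 10785 years.
A: Extension rate ≈ 572.4 / 10785 = 0.053 mm/year.
B spans 84.0 / 0.053 = 1584.91 years; at 3 years per lamina that is 1584.91 / 3 ≈ 528 laminae.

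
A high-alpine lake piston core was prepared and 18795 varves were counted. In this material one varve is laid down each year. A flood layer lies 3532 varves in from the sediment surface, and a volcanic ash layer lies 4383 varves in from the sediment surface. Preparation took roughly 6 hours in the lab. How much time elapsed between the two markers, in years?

Separation: 4383 − 3532 = 851 varves.
One varve per year makes the interval 851 years.

851 yr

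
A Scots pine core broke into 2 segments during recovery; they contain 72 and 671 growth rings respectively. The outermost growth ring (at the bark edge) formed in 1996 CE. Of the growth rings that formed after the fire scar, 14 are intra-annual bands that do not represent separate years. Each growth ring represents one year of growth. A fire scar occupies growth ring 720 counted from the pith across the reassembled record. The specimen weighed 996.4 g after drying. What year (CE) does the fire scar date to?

Total growth rings = 72 + 671 = 743.
743 − 720 = 23 growth rings lie beyond the fire scar toward the bark edge.
Excluding 14 false growth rings: 23 − 14 = 9.
The growth ring at the bark edge is 1996 CE, so the fire scar dates to 1996 − 9 = 1987 CE.

1987 CE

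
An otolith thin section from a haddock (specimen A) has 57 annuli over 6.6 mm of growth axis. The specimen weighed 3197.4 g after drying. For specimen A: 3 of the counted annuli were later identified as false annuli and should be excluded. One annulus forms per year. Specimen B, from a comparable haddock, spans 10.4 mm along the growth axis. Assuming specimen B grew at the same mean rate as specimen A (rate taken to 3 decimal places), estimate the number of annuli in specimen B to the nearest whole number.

85 annuli

Specimen A: true annulus count = 57 − 3 = 54.
A: Mean rate = 6.6 mm / 54 years ≈ 0.122 mm per year.
For B, 10.4 / 0.122 = 85.25 years ≈ 85 annuli.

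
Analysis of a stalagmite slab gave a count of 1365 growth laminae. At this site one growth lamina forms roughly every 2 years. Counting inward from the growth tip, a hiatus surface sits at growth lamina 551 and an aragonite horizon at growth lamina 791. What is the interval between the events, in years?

791 − 551 = 240 growth laminae lie between the two events.
At 2 years per growth lamina, 240 × 2 = 480 years.

480 years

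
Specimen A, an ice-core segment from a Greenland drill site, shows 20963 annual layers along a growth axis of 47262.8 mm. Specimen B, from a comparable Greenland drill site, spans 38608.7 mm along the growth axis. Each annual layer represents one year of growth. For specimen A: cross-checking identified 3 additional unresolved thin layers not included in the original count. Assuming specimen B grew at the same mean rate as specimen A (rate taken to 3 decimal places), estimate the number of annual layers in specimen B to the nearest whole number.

17129 annual layers

Specimen A: after corrections the count is 20963 + 3 = 20966 annual layers.
A: 47262.8 mm over 20966 years gives 47262.8 / 20966 ≈ 2.254 mm/yr.
Specimen B: 38608.7 mm / 2.254 mm per year = 17128.97 years ≈ 17129 annual layers.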